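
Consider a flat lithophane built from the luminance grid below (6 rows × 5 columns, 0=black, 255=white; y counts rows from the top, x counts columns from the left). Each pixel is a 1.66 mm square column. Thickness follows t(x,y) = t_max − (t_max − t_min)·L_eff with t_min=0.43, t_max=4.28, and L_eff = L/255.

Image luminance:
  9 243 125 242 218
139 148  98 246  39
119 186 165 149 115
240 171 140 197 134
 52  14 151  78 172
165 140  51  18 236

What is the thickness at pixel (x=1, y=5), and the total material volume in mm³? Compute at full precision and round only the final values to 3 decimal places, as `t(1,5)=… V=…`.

t(1,5)=2.166 V=179.082

span = t_max - t_min = 4.28 - 0.43 = 3.850
L(1,5) = 140, L_eff = 140/255 = 0.549020
t(1,5) = 4.28 - 3.850·0.549020 = 2.166
Σt over all 6·5 pixels = 5524/85 ≈ 64.9882353
V = pitch²·Σt = 1.66²·5524/85 = 179.082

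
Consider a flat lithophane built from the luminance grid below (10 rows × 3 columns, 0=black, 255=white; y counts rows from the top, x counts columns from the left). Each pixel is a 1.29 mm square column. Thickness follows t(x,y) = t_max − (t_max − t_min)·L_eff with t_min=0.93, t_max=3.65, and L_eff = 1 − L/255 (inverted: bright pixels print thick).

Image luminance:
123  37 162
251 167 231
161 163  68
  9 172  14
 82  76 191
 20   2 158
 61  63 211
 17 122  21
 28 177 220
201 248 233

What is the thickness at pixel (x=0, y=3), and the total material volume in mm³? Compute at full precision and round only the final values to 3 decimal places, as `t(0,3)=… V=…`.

span = t_max - t_min = 3.65 - 0.93 = 2.720
L(0,3) = 9, L_eff = 1 - 9/255 = 0.964706 (inverted)
t(0,3) = 3.65 - 2.720·0.964706 = 1.026
Σt over all 10·3 pixels = 50437/750 ≈ 67.2493333
V = pitch²·Σt = 1.29²·50437/750 = 111.910

t(0,3)=1.026 V=111.910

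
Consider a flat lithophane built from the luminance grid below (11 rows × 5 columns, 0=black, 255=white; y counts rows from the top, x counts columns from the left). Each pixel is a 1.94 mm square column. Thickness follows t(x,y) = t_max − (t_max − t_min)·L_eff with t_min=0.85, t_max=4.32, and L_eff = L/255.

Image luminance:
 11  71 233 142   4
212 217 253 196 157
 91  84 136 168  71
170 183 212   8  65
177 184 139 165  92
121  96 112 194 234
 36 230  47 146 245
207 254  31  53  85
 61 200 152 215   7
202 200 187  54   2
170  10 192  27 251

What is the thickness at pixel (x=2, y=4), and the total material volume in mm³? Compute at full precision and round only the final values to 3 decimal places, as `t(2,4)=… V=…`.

t(2,4)=2.429 V=512.069

span = t_max - t_min = 4.32 - 0.85 = 3.470
L(2,4) = 139, L_eff = 139/255 = 0.545098
t(2,4) = 4.32 - 3.470·0.545098 = 2.429
Σt over all 11·5 pixels = 1734743/12750 ≈ 136.0582745
V = pitch²·Σt = 1.94²·1734743/12750 = 512.069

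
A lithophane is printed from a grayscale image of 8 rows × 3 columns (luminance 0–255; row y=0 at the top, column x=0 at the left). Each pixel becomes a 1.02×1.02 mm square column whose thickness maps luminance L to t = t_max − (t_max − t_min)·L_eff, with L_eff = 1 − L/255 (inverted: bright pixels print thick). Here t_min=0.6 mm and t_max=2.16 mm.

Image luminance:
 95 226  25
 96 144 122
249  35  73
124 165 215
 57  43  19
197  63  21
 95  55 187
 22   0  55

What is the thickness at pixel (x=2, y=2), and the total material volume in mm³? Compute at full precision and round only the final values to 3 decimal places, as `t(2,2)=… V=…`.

t(2,2)=1.047 V=30.149

span = t_max - t_min = 2.16 - 0.6 = 1.560
L(2,2) = 73, L_eff = 1 - 73/255 = 0.713725 (inverted)
t(2,2) = 2.16 - 1.560·0.713725 = 1.047
Σt over all 8·3 pixels = 61579/2125 ≈ 28.9783529
V = pitch²·Σt = 1.02²·61579/2125 = 30.149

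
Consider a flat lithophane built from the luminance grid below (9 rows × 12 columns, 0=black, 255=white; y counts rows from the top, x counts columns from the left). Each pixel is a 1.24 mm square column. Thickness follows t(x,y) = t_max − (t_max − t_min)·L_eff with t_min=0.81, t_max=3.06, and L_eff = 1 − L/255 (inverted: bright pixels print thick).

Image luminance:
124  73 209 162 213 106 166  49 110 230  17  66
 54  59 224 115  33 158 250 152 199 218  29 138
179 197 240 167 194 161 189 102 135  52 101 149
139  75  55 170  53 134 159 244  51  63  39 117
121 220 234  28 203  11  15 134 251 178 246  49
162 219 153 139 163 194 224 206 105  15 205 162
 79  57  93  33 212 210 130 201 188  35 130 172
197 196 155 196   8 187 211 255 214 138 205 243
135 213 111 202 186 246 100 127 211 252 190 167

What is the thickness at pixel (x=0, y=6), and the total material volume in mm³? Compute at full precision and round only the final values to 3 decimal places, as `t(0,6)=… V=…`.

span = t_max - t_min = 3.06 - 0.81 = 2.250
L(0,6) = 79, L_eff = 1 - 79/255 = 0.690196 (inverted)
t(0,6) = 3.06 - 2.250·0.690196 = 1.507
Σt over all 9·12 pixels = 386331/1700 ≈ 227.2535294
V = pitch²·Σt = 1.24²·386331/1700 = 349.425

t(0,6)=1.507 V=349.425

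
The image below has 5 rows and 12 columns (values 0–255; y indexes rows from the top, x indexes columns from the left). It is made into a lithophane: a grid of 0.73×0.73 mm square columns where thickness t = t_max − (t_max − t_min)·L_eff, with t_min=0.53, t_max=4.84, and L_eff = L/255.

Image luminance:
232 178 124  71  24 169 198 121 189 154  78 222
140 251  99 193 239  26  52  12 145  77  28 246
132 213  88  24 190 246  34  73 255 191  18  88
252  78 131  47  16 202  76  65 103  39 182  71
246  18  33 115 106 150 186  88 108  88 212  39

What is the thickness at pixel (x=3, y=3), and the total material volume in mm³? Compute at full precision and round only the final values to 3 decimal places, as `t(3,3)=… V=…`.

span = t_max - t_min = 4.84 - 0.53 = 4.310
L(3,3) = 47, L_eff = 47/255 = 0.184314
t(3,3) = 4.84 - 4.310·0.184314 = 4.046
Σt over all 5·12 pixels = 4185199/25500 ≈ 164.1254510
V = pitch²·Σt = 0.73²·4185199/25500 = 87.462

t(3,3)=4.046 V=87.462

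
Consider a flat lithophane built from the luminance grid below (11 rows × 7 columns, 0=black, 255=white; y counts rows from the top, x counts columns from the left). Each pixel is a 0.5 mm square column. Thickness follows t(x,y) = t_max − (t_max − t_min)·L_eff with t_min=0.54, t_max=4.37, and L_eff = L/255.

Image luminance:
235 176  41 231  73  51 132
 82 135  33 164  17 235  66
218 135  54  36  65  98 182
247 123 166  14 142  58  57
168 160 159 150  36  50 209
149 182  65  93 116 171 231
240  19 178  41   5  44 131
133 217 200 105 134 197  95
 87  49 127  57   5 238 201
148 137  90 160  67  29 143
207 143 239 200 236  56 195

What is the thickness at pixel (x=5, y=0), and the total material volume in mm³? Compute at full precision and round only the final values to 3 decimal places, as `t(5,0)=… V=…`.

span = t_max - t_min = 4.37 - 0.54 = 3.830
L(5,0) = 51, L_eff = 51/255 = 0.200000
t(5,0) = 4.37 - 3.830·0.200000 = 3.604
Σt over all 11·7 pixels = 284893/1500 ≈ 189.9286667
V = pitch²·Σt = 0.5²·284893/1500 = 47.482

t(5,0)=3.604 V=47.482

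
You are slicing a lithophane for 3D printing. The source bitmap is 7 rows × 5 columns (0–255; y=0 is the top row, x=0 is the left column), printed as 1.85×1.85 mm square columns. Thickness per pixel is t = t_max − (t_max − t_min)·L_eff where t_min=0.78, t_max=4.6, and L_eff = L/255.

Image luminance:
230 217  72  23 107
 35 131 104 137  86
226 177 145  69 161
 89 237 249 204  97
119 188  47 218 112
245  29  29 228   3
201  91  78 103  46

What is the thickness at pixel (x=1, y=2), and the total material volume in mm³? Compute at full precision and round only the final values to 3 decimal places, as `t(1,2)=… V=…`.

t(1,2)=1.948 V=318.614

span = t_max - t_min = 4.6 - 0.78 = 3.820
L(1,2) = 177, L_eff = 177/255 = 0.694118
t(1,2) = 4.6 - 3.820·0.694118 = 1.948
Σt over all 7·5 pixels = 395649/4250 ≈ 93.0938824
V = pitch²·Σt = 1.85²·395649/4250 = 318.614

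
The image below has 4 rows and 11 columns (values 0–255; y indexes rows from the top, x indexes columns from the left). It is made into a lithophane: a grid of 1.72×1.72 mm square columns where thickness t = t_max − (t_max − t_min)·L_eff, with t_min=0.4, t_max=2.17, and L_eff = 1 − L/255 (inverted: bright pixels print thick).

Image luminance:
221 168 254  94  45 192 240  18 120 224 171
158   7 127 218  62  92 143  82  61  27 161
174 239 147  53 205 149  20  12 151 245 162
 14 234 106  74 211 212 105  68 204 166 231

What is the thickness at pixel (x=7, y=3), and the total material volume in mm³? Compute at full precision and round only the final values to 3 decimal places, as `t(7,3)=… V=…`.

span = t_max - t_min = 2.17 - 0.4 = 1.770
L(7,3) = 68, L_eff = 1 - 68/255 = 0.733333 (inverted)
t(7,3) = 2.17 - 1.770·0.733333 = 0.872
Σt over all 4·11 pixels = 507553/8500 ≈ 59.7121176
V = pitch²·Σt = 1.72²·507553/8500 = 176.652

t(7,3)=0.872 V=176.652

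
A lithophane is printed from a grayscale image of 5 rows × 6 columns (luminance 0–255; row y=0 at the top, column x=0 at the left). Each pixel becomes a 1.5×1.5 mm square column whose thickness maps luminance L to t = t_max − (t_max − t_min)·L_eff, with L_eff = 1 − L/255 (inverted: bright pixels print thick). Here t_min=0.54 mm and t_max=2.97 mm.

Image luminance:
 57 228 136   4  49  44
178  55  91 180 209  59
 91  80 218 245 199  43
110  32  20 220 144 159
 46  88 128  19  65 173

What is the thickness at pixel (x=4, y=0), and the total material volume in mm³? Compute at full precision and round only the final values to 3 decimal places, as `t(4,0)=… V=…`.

span = t_max - t_min = 2.97 - 0.54 = 2.430
L(4,0) = 49, L_eff = 1 - 49/255 = 0.807843 (inverted)
t(4,0) = 2.97 - 2.430·0.807843 = 1.007
Σt over all 5·6 pixels = 41067/850 ≈ 48.3141176
V = pitch²·Σt = 1.5²·41067/850 = 108.707

t(4,0)=1.007 V=108.707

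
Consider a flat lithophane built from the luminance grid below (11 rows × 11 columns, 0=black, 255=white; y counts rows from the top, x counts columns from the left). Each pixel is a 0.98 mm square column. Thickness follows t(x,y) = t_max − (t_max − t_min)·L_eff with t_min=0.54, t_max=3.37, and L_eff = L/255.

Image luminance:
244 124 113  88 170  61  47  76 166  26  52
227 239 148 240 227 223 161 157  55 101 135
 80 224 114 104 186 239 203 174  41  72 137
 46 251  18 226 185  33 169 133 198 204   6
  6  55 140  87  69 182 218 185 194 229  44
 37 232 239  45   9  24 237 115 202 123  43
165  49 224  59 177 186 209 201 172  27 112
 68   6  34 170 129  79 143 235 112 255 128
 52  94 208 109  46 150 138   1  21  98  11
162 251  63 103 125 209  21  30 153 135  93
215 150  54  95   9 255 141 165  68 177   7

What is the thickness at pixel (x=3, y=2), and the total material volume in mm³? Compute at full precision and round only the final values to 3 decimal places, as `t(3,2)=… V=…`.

span = t_max - t_min = 3.37 - 0.54 = 2.830
L(3,2) = 104, L_eff = 104/255 = 0.407843
t(3,2) = 3.37 - 2.830·0.407843 = 2.216
Σt over all 11·11 pixels = 1007269/4250 ≈ 237.0044706
V = pitch²·Σt = 0.98²·1007269/4250 = 227.619

t(3,2)=2.216 V=227.619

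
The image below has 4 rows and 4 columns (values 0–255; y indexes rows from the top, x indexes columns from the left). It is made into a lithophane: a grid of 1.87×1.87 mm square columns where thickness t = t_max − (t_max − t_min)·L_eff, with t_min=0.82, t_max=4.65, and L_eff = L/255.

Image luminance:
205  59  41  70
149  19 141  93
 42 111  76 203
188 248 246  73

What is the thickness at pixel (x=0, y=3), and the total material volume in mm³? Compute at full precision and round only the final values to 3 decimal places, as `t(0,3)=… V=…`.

t(0,3)=1.826 V=157.016

span = t_max - t_min = 4.65 - 0.82 = 3.830
L(0,3) = 188, L_eff = 188/255 = 0.737255
t(0,3) = 4.65 - 3.830·0.737255 = 1.826
Σt over all 4·4 pixels = 286247/6375 ≈ 44.9014902
V = pitch²·Σt = 1.87²·286247/6375 = 157.016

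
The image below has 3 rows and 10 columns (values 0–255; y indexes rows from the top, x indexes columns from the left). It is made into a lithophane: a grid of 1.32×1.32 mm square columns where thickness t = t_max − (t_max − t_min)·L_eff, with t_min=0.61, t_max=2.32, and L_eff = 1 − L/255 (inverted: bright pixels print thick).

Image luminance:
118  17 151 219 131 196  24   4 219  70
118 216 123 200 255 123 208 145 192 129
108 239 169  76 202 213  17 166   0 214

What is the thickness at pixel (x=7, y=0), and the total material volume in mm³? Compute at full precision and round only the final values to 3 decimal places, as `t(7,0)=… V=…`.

t(7,0)=0.637 V=81.685

span = t_max - t_min = 2.32 - 0.61 = 1.710
L(7,0) = 4, L_eff = 1 - 4/255 = 0.984314 (inverted)
t(7,0) = 2.32 - 1.710·0.984314 = 0.637
Σt over all 3·10 pixels = 99621/2125 ≈ 46.8804706
V = pitch²·Σt = 1.32²·99621/2125 = 81.685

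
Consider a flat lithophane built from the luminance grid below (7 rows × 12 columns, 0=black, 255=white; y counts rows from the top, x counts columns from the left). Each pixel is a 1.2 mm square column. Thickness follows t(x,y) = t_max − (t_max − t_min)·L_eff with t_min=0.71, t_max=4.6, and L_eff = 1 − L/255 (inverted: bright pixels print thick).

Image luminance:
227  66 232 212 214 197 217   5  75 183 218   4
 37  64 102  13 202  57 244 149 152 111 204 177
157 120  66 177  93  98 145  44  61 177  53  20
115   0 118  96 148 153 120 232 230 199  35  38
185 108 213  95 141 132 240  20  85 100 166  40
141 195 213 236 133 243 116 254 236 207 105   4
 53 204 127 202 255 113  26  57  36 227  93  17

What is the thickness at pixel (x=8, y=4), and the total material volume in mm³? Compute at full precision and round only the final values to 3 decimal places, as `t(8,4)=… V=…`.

span = t_max - t_min = 4.6 - 0.71 = 3.890
L(8,4) = 85, L_eff = 1 - 85/255 = 0.666667 (inverted)
t(8,4) = 4.6 - 3.890·0.666667 = 2.007
Σt over all 7·12 pixels = 1165799/5100 ≈ 228.5880392
V = pitch²·Σt = 1.2²·1165799/5100 = 329.167

t(8,4)=2.007 V=329.167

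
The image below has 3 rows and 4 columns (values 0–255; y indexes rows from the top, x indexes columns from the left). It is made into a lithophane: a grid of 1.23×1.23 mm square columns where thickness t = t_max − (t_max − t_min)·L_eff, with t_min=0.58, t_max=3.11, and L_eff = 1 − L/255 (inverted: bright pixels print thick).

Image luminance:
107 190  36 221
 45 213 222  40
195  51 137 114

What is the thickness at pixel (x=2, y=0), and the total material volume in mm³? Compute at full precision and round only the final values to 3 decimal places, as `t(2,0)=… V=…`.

t(2,0)=0.937 V=34.111

span = t_max - t_min = 3.11 - 0.58 = 2.530
L(2,0) = 36, L_eff = 1 - 36/255 = 0.858824 (inverted)
t(2,0) = 3.11 - 2.530·0.858824 = 0.937
Σt over all 3·4 pixels = 574943/25500 ≈ 22.5467843
V = pitch²·Σt = 1.23²·574943/25500 = 34.111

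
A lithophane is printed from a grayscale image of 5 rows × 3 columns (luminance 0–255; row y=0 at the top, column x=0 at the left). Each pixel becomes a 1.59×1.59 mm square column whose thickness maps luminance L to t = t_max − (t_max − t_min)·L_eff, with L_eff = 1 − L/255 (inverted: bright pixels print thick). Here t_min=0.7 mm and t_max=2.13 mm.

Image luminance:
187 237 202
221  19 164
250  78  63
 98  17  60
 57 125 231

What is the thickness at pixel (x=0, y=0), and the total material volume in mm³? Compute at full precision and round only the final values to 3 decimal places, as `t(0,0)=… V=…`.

t(0,0)=1.749 V=55.027

span = t_max - t_min = 2.13 - 0.7 = 1.430
L(0,0) = 187, L_eff = 1 - 187/255 = 0.266667 (inverted)
t(0,0) = 2.13 - 1.430·0.266667 = 1.749
Σt over all 5·3 pixels = 555037/25500 ≈ 21.7661569
V = pitch²·Σt = 1.59²·555037/25500 = 55.027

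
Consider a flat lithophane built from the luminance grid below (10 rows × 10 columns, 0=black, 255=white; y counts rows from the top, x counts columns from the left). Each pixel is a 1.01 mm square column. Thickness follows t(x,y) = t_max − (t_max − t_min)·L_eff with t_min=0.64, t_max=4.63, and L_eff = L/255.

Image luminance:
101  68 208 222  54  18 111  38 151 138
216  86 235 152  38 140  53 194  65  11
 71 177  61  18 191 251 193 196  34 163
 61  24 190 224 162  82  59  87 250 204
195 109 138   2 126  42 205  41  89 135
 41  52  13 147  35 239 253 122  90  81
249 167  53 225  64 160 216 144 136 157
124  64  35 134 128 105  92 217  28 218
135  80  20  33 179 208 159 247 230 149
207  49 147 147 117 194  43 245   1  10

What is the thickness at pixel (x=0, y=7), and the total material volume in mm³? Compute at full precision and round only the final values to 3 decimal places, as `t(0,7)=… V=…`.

t(0,7)=2.690 V=273.298

span = t_max - t_min = 4.63 - 0.64 = 3.990
L(0,7) = 124, L_eff = 124/255 = 0.486275
t(0,7) = 4.63 - 3.990·0.486275 = 2.690
Σt over all 10·10 pixels = 569314/2125 ≈ 267.9124706
V = pitch²·Σt = 1.01²·569314/2125 = 273.298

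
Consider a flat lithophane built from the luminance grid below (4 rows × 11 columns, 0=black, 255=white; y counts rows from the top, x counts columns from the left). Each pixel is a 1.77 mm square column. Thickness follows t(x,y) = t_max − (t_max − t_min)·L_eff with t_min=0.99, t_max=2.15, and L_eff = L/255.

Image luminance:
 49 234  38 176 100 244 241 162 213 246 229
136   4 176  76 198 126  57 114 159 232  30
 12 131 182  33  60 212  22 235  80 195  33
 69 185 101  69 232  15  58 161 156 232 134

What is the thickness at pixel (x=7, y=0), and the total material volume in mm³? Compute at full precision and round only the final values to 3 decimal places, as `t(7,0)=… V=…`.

span = t_max - t_min = 2.15 - 0.99 = 1.160
L(7,0) = 162, L_eff = 162/255 = 0.635294
t(7,0) = 2.15 - 1.160·0.635294 = 1.413
Σt over all 4·11 pixels = 144504/2125 ≈ 68.0018824
V = pitch²·Σt = 1.77²·144504/2125 = 213.043

t(7,0)=1.413 V=213.043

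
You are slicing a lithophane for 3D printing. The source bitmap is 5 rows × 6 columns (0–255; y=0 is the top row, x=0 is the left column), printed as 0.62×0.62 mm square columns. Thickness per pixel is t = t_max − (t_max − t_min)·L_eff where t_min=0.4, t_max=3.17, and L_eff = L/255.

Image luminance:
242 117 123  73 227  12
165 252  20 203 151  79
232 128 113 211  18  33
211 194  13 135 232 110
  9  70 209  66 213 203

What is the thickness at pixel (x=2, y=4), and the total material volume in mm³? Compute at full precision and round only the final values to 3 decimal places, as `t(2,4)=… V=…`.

span = t_max - t_min = 3.17 - 0.4 = 2.770
L(2,4) = 209, L_eff = 209/255 = 0.819608
t(2,4) = 3.17 - 2.770·0.819608 = 0.900
Σt over all 5·6 pixels = 649661/12750 ≈ 50.9538039
V = pitch²·Σt = 0.62²·649661/12750 = 19.587

t(2,4)=0.900 V=19.587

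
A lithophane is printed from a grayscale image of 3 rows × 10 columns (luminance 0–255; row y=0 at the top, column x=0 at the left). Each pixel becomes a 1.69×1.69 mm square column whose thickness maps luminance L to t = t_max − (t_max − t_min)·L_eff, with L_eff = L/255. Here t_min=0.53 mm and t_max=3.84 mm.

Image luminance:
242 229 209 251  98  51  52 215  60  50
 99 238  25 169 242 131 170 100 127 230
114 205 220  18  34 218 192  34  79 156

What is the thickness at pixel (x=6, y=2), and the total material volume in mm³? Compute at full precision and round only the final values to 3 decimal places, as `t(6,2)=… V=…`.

span = t_max - t_min = 3.84 - 0.53 = 3.310
L(6,2) = 192, L_eff = 192/255 = 0.752941
t(6,2) = 3.84 - 3.310·0.752941 = 1.348
Σt over all 3·10 pixels = 764101/12750 ≈ 59.9294902
V = pitch²·Σt = 1.69²·764101/12750 = 171.165

t(6,2)=1.348 V=171.165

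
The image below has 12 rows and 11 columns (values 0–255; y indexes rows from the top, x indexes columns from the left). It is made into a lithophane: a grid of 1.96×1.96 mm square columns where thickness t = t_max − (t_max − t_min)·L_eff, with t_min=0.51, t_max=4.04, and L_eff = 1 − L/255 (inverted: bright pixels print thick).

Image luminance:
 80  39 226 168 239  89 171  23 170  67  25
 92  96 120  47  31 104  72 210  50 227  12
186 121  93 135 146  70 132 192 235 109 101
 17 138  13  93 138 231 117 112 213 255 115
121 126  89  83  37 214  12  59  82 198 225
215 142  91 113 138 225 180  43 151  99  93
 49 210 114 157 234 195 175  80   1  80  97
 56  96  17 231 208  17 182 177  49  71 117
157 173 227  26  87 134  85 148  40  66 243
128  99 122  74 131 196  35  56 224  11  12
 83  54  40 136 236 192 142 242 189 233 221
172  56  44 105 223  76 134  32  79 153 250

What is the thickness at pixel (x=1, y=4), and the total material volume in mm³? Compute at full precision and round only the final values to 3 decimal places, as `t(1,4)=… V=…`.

span = t_max - t_min = 4.04 - 0.51 = 3.530
L(1,4) = 126, L_eff = 1 - 126/255 = 0.505882 (inverted)
t(1,4) = 4.04 - 3.530·0.505882 = 2.254
Σt over all 12·11 pixels = 87619/300 ≈ 292.0633333
V = pitch²·Σt = 1.96²·87619/300 = 1121.991

t(1,4)=2.254 V=1121.991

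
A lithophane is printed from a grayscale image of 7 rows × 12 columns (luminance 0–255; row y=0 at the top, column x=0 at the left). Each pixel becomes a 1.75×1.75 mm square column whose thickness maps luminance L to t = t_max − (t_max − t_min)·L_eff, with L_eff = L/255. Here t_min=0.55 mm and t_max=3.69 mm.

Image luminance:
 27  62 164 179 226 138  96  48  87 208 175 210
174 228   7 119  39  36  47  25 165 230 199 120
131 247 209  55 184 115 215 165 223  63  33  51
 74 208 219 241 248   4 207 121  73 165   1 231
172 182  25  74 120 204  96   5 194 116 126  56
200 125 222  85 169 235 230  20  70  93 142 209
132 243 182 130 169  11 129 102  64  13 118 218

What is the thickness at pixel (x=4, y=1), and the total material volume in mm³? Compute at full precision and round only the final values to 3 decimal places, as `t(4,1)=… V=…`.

span = t_max - t_min = 3.69 - 0.55 = 3.140
L(4,1) = 39, L_eff = 39/255 = 0.152941
t(4,1) = 3.69 - 3.140·0.152941 = 3.210
Σt over all 7·12 pixels = 2197829/12750 ≈ 172.3787451
V = pitch²·Σt = 1.75²·2197829/12750 = 527.910

t(4,1)=3.210 V=527.910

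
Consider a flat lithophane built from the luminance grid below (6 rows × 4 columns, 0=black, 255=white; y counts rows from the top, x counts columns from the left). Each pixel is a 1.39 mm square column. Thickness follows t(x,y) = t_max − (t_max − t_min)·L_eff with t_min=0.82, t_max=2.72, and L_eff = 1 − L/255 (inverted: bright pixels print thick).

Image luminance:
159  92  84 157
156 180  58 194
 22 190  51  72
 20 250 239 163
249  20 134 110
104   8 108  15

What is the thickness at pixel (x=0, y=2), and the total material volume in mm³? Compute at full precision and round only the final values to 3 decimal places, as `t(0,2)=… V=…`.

t(0,2)=0.984 V=78.836

span = t_max - t_min = 2.72 - 0.82 = 1.900
L(0,2) = 22, L_eff = 1 - 22/255 = 0.913725 (inverted)
t(0,2) = 2.72 - 1.900·0.913725 = 0.984
Σt over all 6·4 pixels = 34683/850 ≈ 40.8035294
V = pitch²·Σt = 1.39²·34683/850 = 78.836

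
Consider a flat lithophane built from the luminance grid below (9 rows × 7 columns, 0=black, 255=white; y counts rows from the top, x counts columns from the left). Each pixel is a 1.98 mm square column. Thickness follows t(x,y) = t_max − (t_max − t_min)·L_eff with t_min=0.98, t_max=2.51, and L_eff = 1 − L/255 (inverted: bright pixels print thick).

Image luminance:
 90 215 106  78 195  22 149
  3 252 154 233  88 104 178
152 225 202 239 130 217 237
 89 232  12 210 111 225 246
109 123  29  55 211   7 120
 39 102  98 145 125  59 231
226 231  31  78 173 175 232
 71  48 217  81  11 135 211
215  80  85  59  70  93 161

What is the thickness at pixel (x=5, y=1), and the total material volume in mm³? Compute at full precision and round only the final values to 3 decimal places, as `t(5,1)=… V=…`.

span = t_max - t_min = 2.51 - 0.98 = 1.530
L(5,1) = 104, L_eff = 1 - 104/255 = 0.592157 (inverted)
t(5,1) = 2.51 - 1.530·0.592157 = 1.604
Σt over all 9·7 pixels = 112.92
V = pitch²·Σt = 1.98²·112.92 = 442.692

t(5,1)=1.604 V=442.692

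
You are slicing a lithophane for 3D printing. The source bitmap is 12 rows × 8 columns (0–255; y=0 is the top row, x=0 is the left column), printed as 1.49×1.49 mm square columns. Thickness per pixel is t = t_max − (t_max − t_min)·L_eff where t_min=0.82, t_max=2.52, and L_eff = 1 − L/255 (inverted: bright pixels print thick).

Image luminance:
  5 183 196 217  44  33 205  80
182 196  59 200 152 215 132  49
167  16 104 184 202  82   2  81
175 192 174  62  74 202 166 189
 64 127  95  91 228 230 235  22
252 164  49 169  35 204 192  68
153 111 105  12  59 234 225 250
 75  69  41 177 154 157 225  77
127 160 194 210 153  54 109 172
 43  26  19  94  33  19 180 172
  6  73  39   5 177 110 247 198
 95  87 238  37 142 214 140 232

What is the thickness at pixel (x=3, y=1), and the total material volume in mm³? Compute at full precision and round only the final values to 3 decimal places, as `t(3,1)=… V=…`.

span = t_max - t_min = 2.52 - 0.82 = 1.700
L(3,1) = 200, L_eff = 1 - 200/255 = 0.215686 (inverted)
t(3,1) = 2.52 - 1.700·0.215686 = 2.153
Σt over all 12·8 pixels = 12091/75 ≈ 161.2133333
V = pitch²·Σt = 1.49²·12091/75 = 357.910

t(3,1)=2.153 V=357.910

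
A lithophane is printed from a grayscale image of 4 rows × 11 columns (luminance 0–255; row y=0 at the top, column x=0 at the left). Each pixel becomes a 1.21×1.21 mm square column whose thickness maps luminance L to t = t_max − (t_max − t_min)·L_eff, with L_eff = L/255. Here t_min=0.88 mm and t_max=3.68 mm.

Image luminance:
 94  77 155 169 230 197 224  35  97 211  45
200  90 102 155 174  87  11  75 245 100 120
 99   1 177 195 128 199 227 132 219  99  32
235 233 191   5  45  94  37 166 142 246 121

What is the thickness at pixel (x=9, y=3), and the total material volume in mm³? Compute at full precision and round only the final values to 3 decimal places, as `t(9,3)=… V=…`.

t(9,3)=0.979 V=141.959

span = t_max - t_min = 3.68 - 0.88 = 2.800
L(9,3) = 246, L_eff = 246/255 = 0.964706
t(9,3) = 3.68 - 2.800·0.964706 = 0.979
Σt over all 4·11 pixels = 96.96
V = pitch²·Σt = 1.21²·96.96 = 141.959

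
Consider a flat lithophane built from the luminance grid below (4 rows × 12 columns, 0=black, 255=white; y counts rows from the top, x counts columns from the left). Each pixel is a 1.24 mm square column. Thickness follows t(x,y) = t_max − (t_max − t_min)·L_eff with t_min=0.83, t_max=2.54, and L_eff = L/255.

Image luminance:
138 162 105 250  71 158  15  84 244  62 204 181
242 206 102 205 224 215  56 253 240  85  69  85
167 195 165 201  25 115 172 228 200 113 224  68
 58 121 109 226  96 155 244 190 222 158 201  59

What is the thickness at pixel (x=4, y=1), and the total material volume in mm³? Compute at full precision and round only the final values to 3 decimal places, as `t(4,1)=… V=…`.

span = t_max - t_min = 2.54 - 0.83 = 1.710
L(4,1) = 224, L_eff = 224/255 = 0.878431
t(4,1) = 2.54 - 1.710·0.878431 = 1.038
Σt over all 4·12 pixels = 154086/2125 ≈ 72.5110588
V = pitch²·Σt = 1.24²·154086/2125 = 111.493

t(4,1)=1.038 V=111.493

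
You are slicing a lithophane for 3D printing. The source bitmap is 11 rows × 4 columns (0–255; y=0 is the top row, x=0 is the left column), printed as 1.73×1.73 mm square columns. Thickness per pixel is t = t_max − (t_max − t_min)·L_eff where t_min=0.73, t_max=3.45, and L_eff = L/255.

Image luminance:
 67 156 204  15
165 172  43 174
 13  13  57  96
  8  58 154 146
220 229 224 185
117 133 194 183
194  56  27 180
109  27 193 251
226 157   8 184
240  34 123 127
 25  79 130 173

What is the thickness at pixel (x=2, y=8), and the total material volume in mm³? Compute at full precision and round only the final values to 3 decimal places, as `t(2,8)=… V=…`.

t(2,8)=3.365 V=276.536

span = t_max - t_min = 3.45 - 0.73 = 2.720
L(2,8) = 8, L_eff = 8/255 = 0.031373
t(2,8) = 3.45 - 2.720·0.031373 = 3.365
Σt over all 11·4 pixels = 34649/375 ≈ 92.3973333
V = pitch²·Σt = 1.73²·34649/375 = 276.536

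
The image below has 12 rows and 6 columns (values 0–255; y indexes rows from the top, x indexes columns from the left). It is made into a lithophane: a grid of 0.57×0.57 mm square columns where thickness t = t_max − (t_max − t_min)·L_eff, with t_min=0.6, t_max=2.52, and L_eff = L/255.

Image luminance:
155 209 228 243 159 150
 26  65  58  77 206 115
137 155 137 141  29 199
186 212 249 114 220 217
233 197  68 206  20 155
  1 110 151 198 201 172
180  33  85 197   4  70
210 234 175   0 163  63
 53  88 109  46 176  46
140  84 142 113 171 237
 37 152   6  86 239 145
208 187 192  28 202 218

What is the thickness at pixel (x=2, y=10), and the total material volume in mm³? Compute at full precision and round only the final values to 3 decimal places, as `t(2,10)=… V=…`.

span = t_max - t_min = 2.52 - 0.6 = 1.920
L(2,10) = 6, L_eff = 6/255 = 0.023529
t(2,10) = 2.52 - 1.920·0.023529 = 2.475
Σt over all 12·6 pixels = 226872/2125 ≈ 106.7632941
V = pitch²·Σt = 0.57²·226872/2125 = 34.687

t(2,10)=2.475 V=34.687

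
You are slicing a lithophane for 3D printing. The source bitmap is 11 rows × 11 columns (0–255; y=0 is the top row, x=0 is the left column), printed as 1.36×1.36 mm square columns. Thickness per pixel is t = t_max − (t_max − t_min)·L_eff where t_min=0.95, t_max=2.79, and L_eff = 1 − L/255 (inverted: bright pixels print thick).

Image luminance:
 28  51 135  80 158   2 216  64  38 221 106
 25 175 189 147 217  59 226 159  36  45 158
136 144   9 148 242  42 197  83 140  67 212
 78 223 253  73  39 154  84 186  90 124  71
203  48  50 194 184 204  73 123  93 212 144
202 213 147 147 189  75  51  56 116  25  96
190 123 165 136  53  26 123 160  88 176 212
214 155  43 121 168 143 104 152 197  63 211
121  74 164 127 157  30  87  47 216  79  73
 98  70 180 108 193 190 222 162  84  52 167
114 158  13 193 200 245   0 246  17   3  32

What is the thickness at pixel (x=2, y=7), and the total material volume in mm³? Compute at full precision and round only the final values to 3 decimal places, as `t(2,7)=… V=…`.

span = t_max - t_min = 2.79 - 0.95 = 1.840
L(2,7) = 43, L_eff = 1 - 43/255 = 0.831373 (inverted)
t(2,7) = 2.79 - 1.840·0.831373 = 1.260
Σt over all 11·11 pixels = 380887/1700 ≈ 224.0511765
V = pitch²·Σt = 1.36²·380887/1700 = 414.405

t(2,7)=1.260 V=414.405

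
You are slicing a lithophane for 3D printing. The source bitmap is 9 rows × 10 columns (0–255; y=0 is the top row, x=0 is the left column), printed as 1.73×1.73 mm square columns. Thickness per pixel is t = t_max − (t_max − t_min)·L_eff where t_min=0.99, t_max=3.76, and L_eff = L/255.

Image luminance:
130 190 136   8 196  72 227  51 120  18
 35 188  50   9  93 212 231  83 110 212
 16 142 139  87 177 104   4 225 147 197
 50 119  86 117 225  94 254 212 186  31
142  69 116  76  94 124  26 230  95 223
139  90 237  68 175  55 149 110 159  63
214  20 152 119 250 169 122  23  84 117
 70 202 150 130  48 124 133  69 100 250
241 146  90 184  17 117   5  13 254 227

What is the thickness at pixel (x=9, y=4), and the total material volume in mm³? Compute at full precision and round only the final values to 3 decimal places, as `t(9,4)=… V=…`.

t(9,4)=1.338 V=646.625

span = t_max - t_min = 3.76 - 0.99 = 2.770
L(9,4) = 223, L_eff = 223/255 = 0.874510
t(9,4) = 3.76 - 2.770·0.874510 = 1.338
Σt over all 9·10 pixels = 5509349/25500 ≈ 216.0529020
V = pitch²·Σt = 1.73²·5509349/25500 = 646.625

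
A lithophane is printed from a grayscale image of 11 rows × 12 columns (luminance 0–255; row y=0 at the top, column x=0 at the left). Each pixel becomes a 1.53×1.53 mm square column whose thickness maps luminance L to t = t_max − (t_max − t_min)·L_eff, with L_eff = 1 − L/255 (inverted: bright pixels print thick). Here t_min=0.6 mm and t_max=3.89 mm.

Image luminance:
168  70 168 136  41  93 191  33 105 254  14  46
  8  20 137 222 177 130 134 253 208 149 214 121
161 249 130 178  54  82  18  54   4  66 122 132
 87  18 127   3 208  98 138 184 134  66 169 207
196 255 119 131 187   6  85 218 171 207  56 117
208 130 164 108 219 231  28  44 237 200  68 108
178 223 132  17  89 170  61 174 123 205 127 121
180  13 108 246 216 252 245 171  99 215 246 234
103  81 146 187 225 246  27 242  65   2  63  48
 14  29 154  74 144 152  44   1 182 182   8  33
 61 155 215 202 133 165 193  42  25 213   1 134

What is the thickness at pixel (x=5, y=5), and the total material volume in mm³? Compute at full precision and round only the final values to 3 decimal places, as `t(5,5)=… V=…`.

span = t_max - t_min = 3.89 - 0.6 = 3.290
L(5,5) = 231, L_eff = 1 - 231/255 = 0.094118 (inverted)
t(5,5) = 3.89 - 3.290·0.094118 = 3.580
Σt over all 11·12 pixels = 764879/2550 ≈ 299.9525490
V = pitch²·Σt = 1.53²·764879/2550 = 702.159

t(5,5)=3.580 V=702.159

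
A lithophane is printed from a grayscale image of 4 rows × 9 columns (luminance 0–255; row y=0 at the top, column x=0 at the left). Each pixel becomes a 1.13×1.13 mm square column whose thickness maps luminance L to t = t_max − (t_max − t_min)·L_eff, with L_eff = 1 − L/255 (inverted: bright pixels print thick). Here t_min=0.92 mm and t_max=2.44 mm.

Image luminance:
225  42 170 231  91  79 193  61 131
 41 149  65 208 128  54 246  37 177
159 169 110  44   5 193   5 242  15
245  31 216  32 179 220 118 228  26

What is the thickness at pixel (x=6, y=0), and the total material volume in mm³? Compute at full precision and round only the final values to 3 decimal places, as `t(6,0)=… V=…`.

span = t_max - t_min = 2.44 - 0.92 = 1.520
L(6,0) = 193, L_eff = 1 - 193/255 = 0.243137 (inverted)
t(6,0) = 2.44 - 1.520·0.243137 = 2.070
Σt over all 4·9 pixels = 76922/1275 ≈ 60.3309804
V = pitch²·Σt = 1.13²·76922/1275 = 77.037

t(6,0)=2.070 V=77.037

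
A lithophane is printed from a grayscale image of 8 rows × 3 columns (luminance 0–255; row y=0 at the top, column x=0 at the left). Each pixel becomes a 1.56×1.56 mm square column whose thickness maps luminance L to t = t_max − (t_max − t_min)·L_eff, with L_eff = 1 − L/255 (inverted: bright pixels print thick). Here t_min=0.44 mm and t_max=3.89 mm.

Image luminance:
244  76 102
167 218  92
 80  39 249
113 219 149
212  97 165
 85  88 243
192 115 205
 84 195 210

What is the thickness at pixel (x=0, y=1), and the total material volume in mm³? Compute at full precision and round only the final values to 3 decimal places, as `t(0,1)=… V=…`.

t(0,1)=2.699 V=145.514

span = t_max - t_min = 3.89 - 0.44 = 3.450
L(0,1) = 167, L_eff = 1 - 167/255 = 0.345098 (inverted)
t(0,1) = 3.89 - 3.450·0.345098 = 2.699
Σt over all 8·3 pixels = 101649/1700 ≈ 59.7935294
V = pitch²·Σt = 1.56²·101649/1700 = 145.514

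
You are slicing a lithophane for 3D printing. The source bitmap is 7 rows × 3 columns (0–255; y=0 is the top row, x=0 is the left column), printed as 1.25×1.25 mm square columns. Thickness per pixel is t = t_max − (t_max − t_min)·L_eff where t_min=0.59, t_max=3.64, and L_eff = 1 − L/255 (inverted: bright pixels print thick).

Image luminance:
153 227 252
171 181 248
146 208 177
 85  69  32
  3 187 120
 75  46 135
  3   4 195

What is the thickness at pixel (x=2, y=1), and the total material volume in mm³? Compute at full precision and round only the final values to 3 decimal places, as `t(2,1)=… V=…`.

span = t_max - t_min = 3.64 - 0.59 = 3.050
L(2,1) = 248, L_eff = 1 - 248/255 = 0.027451 (inverted)
t(2,1) = 3.64 - 3.050·0.027451 = 3.556
Σt over all 7·3 pixels = 114463/2550 ≈ 44.8874510
V = pitch²·Σt = 1.25²·114463/2550 = 70.137

t(2,1)=3.556 V=70.137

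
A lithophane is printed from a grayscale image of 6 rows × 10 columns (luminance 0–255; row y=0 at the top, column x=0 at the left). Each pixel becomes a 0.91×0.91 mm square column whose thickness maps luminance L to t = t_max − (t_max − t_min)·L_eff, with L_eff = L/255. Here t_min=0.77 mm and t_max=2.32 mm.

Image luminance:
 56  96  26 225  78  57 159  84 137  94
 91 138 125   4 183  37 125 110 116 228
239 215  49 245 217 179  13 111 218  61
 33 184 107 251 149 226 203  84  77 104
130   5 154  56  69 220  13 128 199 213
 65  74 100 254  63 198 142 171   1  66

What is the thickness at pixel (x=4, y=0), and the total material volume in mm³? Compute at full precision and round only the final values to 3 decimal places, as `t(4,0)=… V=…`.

t(4,0)=1.846 V=77.746

span = t_max - t_min = 2.32 - 0.77 = 1.550
L(4,0) = 78, L_eff = 78/255 = 0.305882
t(4,0) = 2.32 - 1.550·0.305882 = 1.846
Σt over all 6·10 pixels = 31921/340 ≈ 93.8852941
V = pitch²·Σt = 0.91²·31921/340 = 77.746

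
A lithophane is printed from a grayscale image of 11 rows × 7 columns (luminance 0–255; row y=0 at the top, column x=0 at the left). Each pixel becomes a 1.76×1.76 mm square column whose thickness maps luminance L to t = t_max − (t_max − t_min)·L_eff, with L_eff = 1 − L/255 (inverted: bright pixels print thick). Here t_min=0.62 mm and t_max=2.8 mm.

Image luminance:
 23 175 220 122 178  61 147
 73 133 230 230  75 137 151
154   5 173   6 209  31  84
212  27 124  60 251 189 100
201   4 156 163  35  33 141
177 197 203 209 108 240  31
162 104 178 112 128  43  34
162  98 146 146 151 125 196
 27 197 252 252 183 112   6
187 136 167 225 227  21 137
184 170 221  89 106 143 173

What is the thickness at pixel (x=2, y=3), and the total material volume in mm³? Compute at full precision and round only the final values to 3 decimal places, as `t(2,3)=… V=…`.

t(2,3)=1.680 V=425.352

span = t_max - t_min = 2.8 - 0.62 = 2.180
L(2,3) = 124, L_eff = 1 - 124/255 = 0.513725 (inverted)
t(2,3) = 2.8 - 2.180·0.513725 = 1.680
Σt over all 11·7 pixels = 1750787/12750 ≈ 137.3166275
V = pitch²·Σt = 1.76²·1750787/12750 = 425.352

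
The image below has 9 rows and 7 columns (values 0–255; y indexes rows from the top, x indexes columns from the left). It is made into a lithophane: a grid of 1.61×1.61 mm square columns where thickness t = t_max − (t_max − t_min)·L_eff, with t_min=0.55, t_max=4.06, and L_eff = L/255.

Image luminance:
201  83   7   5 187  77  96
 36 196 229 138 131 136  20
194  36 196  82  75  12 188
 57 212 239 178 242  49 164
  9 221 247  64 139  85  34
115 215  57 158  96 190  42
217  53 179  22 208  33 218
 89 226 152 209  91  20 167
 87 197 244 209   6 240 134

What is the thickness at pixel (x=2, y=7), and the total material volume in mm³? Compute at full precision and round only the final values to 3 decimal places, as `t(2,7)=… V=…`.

span = t_max - t_min = 4.06 - 0.55 = 3.510
L(2,7) = 152, L_eff = 152/255 = 0.596078
t(2,7) = 4.06 - 3.510·0.596078 = 1.968
Σt over all 9·7 pixels = 1221867/8500 ≈ 143.7490588
V = pitch²·Σt = 1.61²·1221867/8500 = 372.612

t(2,7)=1.968 V=372.612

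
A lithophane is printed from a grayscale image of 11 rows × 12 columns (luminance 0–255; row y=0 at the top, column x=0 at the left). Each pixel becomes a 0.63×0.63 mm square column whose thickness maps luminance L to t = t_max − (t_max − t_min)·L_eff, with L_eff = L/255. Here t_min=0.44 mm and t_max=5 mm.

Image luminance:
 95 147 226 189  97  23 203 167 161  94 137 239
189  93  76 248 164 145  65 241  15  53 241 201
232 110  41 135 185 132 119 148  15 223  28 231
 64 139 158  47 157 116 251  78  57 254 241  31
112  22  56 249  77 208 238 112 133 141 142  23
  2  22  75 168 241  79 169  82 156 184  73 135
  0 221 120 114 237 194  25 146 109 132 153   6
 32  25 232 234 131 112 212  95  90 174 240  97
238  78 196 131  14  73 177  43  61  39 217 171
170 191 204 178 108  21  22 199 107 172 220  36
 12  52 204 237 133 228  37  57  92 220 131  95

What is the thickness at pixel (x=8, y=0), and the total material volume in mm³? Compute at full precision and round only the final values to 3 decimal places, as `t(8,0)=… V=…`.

t(8,0)=2.121 V=139.203

span = t_max - t_min = 5 - 0.44 = 4.560
L(8,0) = 161, L_eff = 161/255 = 0.631373
t(8,0) = 5 - 4.560·0.631373 = 2.121
Σt over all 11·12 pixels = 149058/425 ≈ 350.7247059
V = pitch²·Σt = 0.63²·149058/425 = 139.203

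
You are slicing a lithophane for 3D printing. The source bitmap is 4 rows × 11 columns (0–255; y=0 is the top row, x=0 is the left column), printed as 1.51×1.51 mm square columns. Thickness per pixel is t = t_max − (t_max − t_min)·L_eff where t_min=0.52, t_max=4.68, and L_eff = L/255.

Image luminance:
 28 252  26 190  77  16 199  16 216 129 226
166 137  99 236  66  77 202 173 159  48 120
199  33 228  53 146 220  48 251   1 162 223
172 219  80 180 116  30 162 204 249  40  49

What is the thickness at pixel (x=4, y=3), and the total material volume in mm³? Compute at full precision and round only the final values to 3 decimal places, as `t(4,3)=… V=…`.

span = t_max - t_min = 4.68 - 0.52 = 4.160
L(4,3) = 116, L_eff = 116/255 = 0.454902
t(4,3) = 4.68 - 4.160·0.454902 = 2.788
Σt over all 4·11 pixels = 696748/6375 ≈ 109.2938039
V = pitch²·Σt = 1.51²·696748/6375 = 249.201

t(4,3)=2.788 V=249.201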